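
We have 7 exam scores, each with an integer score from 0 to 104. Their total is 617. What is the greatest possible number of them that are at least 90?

6

Suppose k of them are at least 90. Those contribute at least 90 each and the other 7 − k at least 0 each.
So the total is at least 90k + 0(7 − k) = 0 + 90k. This must be ≤ 617, giving k ≤ 6.
k = 6 is achieved by 6 values at 90 and 1 at 0, total 540; add 77 to one value (staying below 90) to reach 617.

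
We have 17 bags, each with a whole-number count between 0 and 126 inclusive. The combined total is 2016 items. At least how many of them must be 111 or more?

10

Each value short of 111 is at most 110, costing at least 126 − 110 = 16 against the maximum total of 2142.
We can afford to lose at most 2142 − 2016 = 126, so at most ⌊126/16⌋ = 7 fall short, and at least 10 are ≥ 111.
Exactly 10 works: 10 values at 126 and 7 at 110 total 2030; lower one of the high values by 14 (still ≥ 111) to hit 2016.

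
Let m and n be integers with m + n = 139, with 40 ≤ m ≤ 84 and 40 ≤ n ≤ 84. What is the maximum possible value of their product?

For a fixed sum, the product mn is largest when m and n are as close as possible.
Taking m = 69 and n = 70 (both in [40, 84]) gives mn = 4830.

4830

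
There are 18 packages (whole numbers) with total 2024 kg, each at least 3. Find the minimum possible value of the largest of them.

If every one of the 18 were at most 112, the total would be at most 18 × 112 = 2016 < 2024.
Taking 10 copies of 112 and 8 copies of 113 gives exactly 2024, so 113 is attained.

113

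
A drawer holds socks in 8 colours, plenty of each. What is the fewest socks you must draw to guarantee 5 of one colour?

You could draw 4 of every colour without reaching 5 of any — 32 in all.
One more forces 5 of some colour, so 32 + 1 = 33.

33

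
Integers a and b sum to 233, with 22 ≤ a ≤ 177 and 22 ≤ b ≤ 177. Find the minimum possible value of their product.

ab = a(233 − a) is concave in a, so over [56, 177] it is minimized at an endpoint.
The extreme feasible split is a = 56, b = 177, giving ab = 9912.

9912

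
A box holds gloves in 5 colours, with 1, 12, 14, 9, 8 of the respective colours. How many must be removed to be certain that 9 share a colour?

In the worst case you take as many as possible of each colour without reaching 9: 1 + 8 + 8 + 8 + 8 = 33.
The next one must give 9 of some colour, so 33 + 1 = 34.

34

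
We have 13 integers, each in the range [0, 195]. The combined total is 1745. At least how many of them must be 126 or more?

2

Suppose at most 13 − j of them reach 126; then j values are ≤ 125 and the rest ≤ 195.
The total is then ≤ 125·j + 195·(13 − j) = 2535 − 70j. For this to be ≥ 1745 we need j ≤ 11, so at least 13 − 11 = 2 must reach 126.
Exactly 2 works: 2 values at 195 and 11 at 125 total 1765; lower one of the high values by 20 (still ≥ 126) to hit 1745.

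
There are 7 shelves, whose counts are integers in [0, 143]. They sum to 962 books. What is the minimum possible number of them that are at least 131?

4

Suppose at most 7 − j of them reach 131; then j values are ≤ 130 and the rest ≤ 143.
The total is then ≤ 130·j + 143·(7 − j) = 1001 − 13j. For this to be ≥ 962 we need j ≤ 3, so at least 7 − 3 = 4 must reach 131.
Exactly 4 works: 4 values at 143 and 3 at 130 total 962.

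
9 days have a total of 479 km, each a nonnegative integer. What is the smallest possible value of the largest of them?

If every one of the 9 were at most 53, the total would be at most 9 × 53 = 477 < 479.
Taking 7 copies of 53 and 2 copies of 54 gives exactly 479, so 54 is attained.

54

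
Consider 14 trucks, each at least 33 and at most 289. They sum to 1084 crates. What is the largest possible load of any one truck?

To make one truck as large as possible, make the other 13 as small as possible.
The other 13 contribute at least 13 × 33 = 429, leaving at most 1084 − 429 = 655.
But each truck is capped at 289, so the maximum is 289.
Achievable: one at 289 and the other 13 totalling 795, which fits since 13 × 33 ≤ 795 ≤ 13 × 289.

289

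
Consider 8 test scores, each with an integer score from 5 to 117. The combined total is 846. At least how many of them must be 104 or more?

2

Each value short of 104 is at most 103, costing at least 117 − 103 = 14 against the maximum total of 936.
We can afford to lose at most 936 − 846 = 90, so at most ⌊90/14⌋ = 6 fall short, and at least 2 are ≥ 104.
Exactly 2 works: 2 values at 117 and 6 at 103 total 852; lower one of the high values by 6 (still ≥ 104) to hit 846.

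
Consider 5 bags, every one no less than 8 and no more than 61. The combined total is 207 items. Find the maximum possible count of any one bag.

Maximizing one value means minimizing the remaining 4.
The other 4 contribute at least 4 × 8 = 32, leaving at most 207 − 32 = 175.
But each bag is capped at 61, so the maximum is 61.
Achievable: one at 61 and the other 4 totalling 146, which fits since 4 × 8 ≤ 146 ≤ 4 × 61.

61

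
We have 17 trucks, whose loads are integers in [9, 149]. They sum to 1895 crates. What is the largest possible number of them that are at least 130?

With k values at 130 or above and the rest at least 9, the sum is at least 153 + 121k.
Since the sum is 1895, we need 121k ≤ 1742, i.e. k ≤ 14.
k = 14 is achieved by 14 values at 130 and 3 at 9, total 1847; add 48 to one value (staying below 130) to reach 1895.

14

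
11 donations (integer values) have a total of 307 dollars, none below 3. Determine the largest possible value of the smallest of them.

27

The 11 values sum to 307, so their minimum is at most ⌊307/11⌋ = 27.
Achievable: 1 of them at 27 and 10 at 28 total 307.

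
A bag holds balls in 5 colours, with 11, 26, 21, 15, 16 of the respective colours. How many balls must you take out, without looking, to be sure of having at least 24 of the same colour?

In the worst case you take as many as possible of each colour without reaching 24: 11 + 23 + 21 + 15 + 16 = 86.
The next one must give 24 of some colour, so 86 + 1 = 87.

87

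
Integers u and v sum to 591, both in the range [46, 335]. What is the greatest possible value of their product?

87320

For a fixed sum, the product uv is largest when u and v are as close as possible.
Taking u = 295 and v = 296 (both in [46, 335]) gives uv = 87320.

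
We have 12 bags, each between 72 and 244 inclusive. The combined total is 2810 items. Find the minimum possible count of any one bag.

126

To make one bag as small as possible, make the other 11 as large as possible.
The other 11 contribute at most 11 × 244 = 2684, leaving at least 2810 − 2684 = 126.
Since 126 ≥ 72, this is achievable: one at 126 and 11 at 244.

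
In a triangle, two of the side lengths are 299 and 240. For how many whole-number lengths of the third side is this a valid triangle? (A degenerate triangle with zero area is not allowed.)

479

The triangle inequality gives |299 − 240| < c < 299 + 240, i.e. 59 < c < 539.
So c can be any integer from 60 to 538: 479 values.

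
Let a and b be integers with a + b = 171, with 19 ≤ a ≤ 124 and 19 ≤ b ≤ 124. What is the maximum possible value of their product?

7310

For a fixed sum, the product ab is largest when a and b are as close as possible.
Taking a = 85 and b = 86 (both in [19, 124]) gives ab = 7310.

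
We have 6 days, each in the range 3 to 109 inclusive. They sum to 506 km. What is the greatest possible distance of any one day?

109

Maximizing one value means minimizing the remaining 5.
The other 5 contribute at least 5 × 3 = 15, leaving at most 506 − 15 = 491.
But each day is capped at 109, so the maximum is 109.
Achievable: one at 109 and the other 5 totalling 397, which fits since 5 × 3 ≤ 397 ≤ 5 × 109.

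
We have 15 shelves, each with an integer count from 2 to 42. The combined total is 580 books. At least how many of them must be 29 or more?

If only k of them are at least 29, the other 15 − k are at most 28, so the total is at most k·42 + (15 − k)·28.
This must reach 580, so k·42 + (15 − k)·28 ≥ 580, giving k ≥ 12.
Exactly 12 works: 12 values at 42 and 3 at 28 total 588; lower one of the high values by 8 (still ≥ 29) to hit 580.

12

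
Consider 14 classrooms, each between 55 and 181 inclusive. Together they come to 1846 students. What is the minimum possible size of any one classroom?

55

To make one classroom as small as possible, make the other 13 as large as possible.
The other 13 can take up 13 × 181 = 2353 ≥ 1846 − 55, so one classroom can sit at its floor of 55.
Achievable: one at 55 and the other 13 totalling 1791, which fits since 13 × 55 ≤ 1791 ≤ 13 × 181.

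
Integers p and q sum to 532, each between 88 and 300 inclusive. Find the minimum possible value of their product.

69600

Since p + q is fixed, pushing one of them to its bound minimizes the product.
The extreme feasible split is p = 232, q = 300, giving pq = 69600.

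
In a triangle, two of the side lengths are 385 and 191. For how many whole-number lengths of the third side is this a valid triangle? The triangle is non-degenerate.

381

The triangle inequality gives |385 − 191| < c < 385 + 191, i.e. 194 < c < 576.
So c can be any integer from 195 to 575: 381 values.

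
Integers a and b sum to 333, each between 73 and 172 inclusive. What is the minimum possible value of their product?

27692

For a fixed sum, ab is smallest when a and b are as far apart as possible.
At the endpoint a = 161, b = 333 − 161 = 172, so ab = 161 × 172 = 27692.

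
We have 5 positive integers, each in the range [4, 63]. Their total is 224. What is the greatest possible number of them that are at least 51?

4

If k of the values are ≥ 51, the total is ≥ 51k + 4(5 − k).
Setting 51k + 4(5 − k) ≤ 224 gives 47k ≤ 204, so k ≤ 4.
k = 4 is achieved by 4 values at 51 and 1 at 4, total 208; add 16 to one value (staying below 51) to reach 224.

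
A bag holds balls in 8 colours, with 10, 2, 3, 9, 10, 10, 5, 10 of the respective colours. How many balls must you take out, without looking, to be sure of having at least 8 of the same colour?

46

In the worst case you take as many as possible of each colour without reaching 8: 7 + 2 + 3 + 7 + 7 + 7 + 5 + 7 = 45.
The next one must give 8 of some colour, so 45 + 1 = 46.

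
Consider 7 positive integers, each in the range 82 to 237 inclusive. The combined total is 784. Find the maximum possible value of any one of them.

Maximizing one value means minimizing the remaining 6.
The other 6 contribute at least 6 × 82 = 492, leaving at most 784 − 492 = 292.
But each integer is capped at 237, so the maximum is 237.
Achievable: one at 237 and the other 6 totalling 547, which fits since 6 × 82 ≤ 547 ≤ 6 × 237.

237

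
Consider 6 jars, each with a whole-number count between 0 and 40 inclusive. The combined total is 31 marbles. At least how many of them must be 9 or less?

If only k of them are at most 9, the other 6 − k are at least 10, so the total is at least (6 − k)·10 + k·0.
This is ≤ 31, so (6 − k)·10 + 0k ≤ 31, which gives k ≥ 3.
Exactly 3 works: 3 values at 0 and 3 at 10 total 30; raise one of the low values by 1 (still ≤ 9) to hit 31.

3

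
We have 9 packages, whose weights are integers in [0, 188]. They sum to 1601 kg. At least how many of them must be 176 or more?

Each value short of 176 is at most 175, costing at least 188 − 175 = 13 against the maximum total of 1692.
We can afford to lose at most 1692 − 1601 = 91, so at most ⌊91/13⌋ = 7 fall short, and at least 2 are ≥ 176.
Exactly 2 works: 2 values at 188 and 7 at 175 total 1601.

2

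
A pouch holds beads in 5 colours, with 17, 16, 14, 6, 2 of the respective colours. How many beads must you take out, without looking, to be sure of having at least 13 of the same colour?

In the worst case you take as many as possible of each colour without reaching 13: 12 + 12 + 12 + 6 + 2 = 44.
The next one must give 13 of some colour, so 44 + 1 = 45.

45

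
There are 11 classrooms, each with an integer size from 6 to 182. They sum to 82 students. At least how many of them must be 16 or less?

10

Each value above 16 is at least 17, contributing at least 17 − 6 = 11 above the floor 6.
The sum exceeds the floor total 66 by 16, so at most ⌊16/11⌋ = 1 exceed 16, and at least 10 are ≤ 16.
Exactly 10 works: 10 values at 6 and 1 at 17 total 77; raise one of the low values by 5 (still ≤ 16) to hit 82.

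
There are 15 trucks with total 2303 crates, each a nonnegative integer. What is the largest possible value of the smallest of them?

153

If every one of the 15 were at least 154, the total would be at least 15 × 154 = 2310 > 2303.
Taking 7 copies of 153 and 8 copies of 154 gives exactly 2303, so 153 is attained.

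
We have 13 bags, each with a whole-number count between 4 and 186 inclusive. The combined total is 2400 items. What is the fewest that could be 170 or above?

Suppose at most 13 − j of them reach 170; then j values are ≤ 169 and the rest ≤ 186.
The total is then ≤ 169·j + 186·(13 − j) = 2418 − 17j. For this to be ≥ 2400 we need j ≤ 1, so at least 13 − 1 = 12 must reach 170.
Exactly 12 works: 12 values at 186 and 1 at 169 total 2401; lower one of the high values by 1 (still ≥ 170) to hit 2400.

12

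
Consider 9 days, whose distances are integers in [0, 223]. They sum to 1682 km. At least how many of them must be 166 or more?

Each value short of 166 is at most 165, costing at least 223 − 165 = 58 against the maximum total of 2007.
We can afford to lose at most 2007 − 1682 = 325, so at most ⌊325/58⌋ = 5 fall short, and at least 4 are ≥ 166.
Exactly 4 works: 4 values at 223 and 5 at 165 total 1717; lower one of the high values by 35 (still ≥ 166) to hit 1682.

4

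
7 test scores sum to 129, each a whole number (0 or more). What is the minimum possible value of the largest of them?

19

Some value must be at least ⌈129/7⌉ = 19, since 7 × 18 = 126 < 129.
Taking 4 copies of 18 and 3 copies of 19 gives exactly 129, so 19 is attained.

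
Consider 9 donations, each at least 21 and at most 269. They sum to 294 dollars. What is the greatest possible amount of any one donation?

126

To make one donation as large as possible, make the other 8 as small as possible.
The other 8 contribute at least 8 × 21 = 168, leaving at most 294 − 168 = 126.
Since 126 ≤ 269, this is achievable: one at 126 and 8 at 21.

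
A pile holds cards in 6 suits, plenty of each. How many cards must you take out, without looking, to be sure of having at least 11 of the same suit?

61

In the worst case you draw 10 of each of the 6 suits: 6 × 10 = 60.
One more forces 11 of some suit, so 60 + 1 = 61.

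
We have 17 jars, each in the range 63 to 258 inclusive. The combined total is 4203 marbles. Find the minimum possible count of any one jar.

Minimizing one value means maximizing the remaining 16.
The other 16 contribute at most 16 × 258 = 4128, leaving at least 4203 − 4128 = 75.
Since 75 ≥ 63, this is achievable: one at 75 and 16 at 258.

75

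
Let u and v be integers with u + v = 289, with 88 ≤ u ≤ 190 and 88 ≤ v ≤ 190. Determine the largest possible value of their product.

20880

With u + v fixed, uv peaks when the two are closest together.
Taking u = 144 and v = 145 (both in [88, 190]) gives uv = 20880.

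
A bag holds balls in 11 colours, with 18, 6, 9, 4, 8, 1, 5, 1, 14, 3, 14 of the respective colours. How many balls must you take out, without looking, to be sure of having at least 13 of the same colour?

74

In the worst case you take as many as possible of each colour without reaching 13: 12 + 6 + 9 + 4 + 8 + 1 + 5 + 1 + 12 + 3 + 12 = 73.
The next one must give 13 of some colour, so 73 + 1 = 74.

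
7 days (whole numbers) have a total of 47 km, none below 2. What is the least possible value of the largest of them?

7

If every one of the 7 were at most 6, the total would be at most 7 × 6 = 42 < 47.
Equality holds with 5 values of 7 and 2 values of 6.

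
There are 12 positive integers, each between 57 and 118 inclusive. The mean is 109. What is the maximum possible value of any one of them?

To make one integer as large as possible, make the other 11 as small as possible.
The total is 12 × 109 = 1308.
The other 11 contribute at least 11 × 57 = 627, leaving at most 1308 − 627 = 681.
But each integer is capped at 118, so the maximum is 118.
Achievable: one at 118 and the other 11 totalling 1190, which fits since 11 × 57 ≤ 1190 ≤ 11 × 118.

118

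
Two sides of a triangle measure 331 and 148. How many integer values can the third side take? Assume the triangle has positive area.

The triangle inequality gives |331 − 148| < c < 331 + 148, i.e. 183 < c < 479.
So c can be any integer from 184 to 478: 295 values.

295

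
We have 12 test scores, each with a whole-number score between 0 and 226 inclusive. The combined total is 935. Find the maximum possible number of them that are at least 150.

Suppose k of them are at least 150. Those contribute at least 150 each and the other 12 − k at least 0 each.
So the total is at least 150k + 0(12 − k) = 0 + 150k. This must be ≤ 935, giving k ≤ 6.
k = 6 is achieved by 6 values at 150 and 6 at 0, total 900; add 35 to one value (staying below 150) to reach 935.

6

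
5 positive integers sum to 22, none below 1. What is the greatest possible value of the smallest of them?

4

The 5 values sum to 22, so their minimum is at most ⌊22/5⌋ = 4.
Achievable: 3 of them at 4 and 2 at 5 total 22.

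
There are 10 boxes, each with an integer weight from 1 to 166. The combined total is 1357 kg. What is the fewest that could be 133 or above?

2

Suppose at most 10 − j of them reach 133; then j values are ≤ 132 and the rest ≤ 166.
The total is then ≤ 132·j + 166·(10 − j) = 1660 − 34j. For this to be ≥ 1357 we need j ≤ 8, so at least 10 − 8 = 2 must reach 133.
Exactly 2 works: 2 values at 166 and 8 at 132 total 1388; lower one of the high values by 31 (still ≥ 133) to hit 1357.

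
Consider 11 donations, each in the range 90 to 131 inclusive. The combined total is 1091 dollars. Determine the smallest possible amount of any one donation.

90

To make one donation as small as possible, make the other 10 as large as possible.
The other 10 can take up 10 × 131 = 1310 ≥ 1091 − 90, so one donation can sit at its floor of 90.
Achievable: one at 90 and the other 10 totalling 1001, which fits since 10 × 90 ≤ 1001 ≤ 10 × 131.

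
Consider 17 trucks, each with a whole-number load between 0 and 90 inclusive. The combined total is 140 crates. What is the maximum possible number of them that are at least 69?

With k values at 69 or above and the rest at least 0, the sum is at least 0 + 69k.
Since the sum is 140, we need 69k ≤ 140, i.e. k ≤ 2.
k = 2 is achieved by 2 values at 69 and 15 at 0, total 138; add 2 to one value (staying below 69) to reach 140.

2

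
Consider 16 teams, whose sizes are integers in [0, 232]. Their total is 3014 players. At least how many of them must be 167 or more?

Each value short of 167 is at most 166, costing at least 232 − 166 = 66 against the maximum total of 3712.
We can afford to lose at most 3712 − 3014 = 698, so at most ⌊698/66⌋ = 10 fall short, and at least 6 are ≥ 167.
Exactly 6 works: 6 values at 232 and 10 at 166 total 3052; lower one of the high values by 38 (still ≥ 167) to hit 3014.

6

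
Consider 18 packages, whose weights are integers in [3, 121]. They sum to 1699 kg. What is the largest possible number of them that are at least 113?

14

If k of the values are ≥ 113, the total is ≥ 113k + 3(18 − k).
Setting 113k + 3(18 − k) ≤ 1699 gives 110k ≤ 1645, so k ≤ 14.
k = 14 is achieved by 14 values at 113 and 4 at 3, total 1594; add 105 to one value (staying below 113) to reach 1699.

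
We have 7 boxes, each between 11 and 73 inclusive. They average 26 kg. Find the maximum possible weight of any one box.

To make one box as large as possible, make the other 6 as small as possible.
The total is 7 × 26 = 182.
The other 6 contribute at least 6 × 11 = 66, leaving at most 182 − 66 = 116.
But each box is capped at 73, so the maximum is 73.
Achievable: one at 73 and the other 6 totalling 109, which fits since 6 × 11 ≤ 109 ≤ 6 × 73.

73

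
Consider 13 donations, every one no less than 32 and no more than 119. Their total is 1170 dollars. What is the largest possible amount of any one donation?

Maximizing one value means minimizing the remaining 12.
The other 12 contribute at least 12 × 32 = 384, leaving at most 1170 − 384 = 786.
But each donation is capped at 119, so the maximum is 119.
Achievable: one at 119 and the other 12 totalling 1051, which fits since 12 × 32 ≤ 1051 ≤ 12 × 119.

119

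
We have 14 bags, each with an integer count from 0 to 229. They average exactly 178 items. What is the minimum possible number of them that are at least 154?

The total is 14 × 178 = 2492.
If only k of them are at least 154, the other 14 − k are at most 153, so the total is at most k·229 + (14 − k)·153.
This must reach 2492, so k·229 + (14 − k)·153 ≥ 2492, giving k ≥ 5.
Exactly 5 works: 5 values at 229 and 9 at 153 total 2522; lower one of the high values by 30 (still ≥ 154) to hit 2492.

5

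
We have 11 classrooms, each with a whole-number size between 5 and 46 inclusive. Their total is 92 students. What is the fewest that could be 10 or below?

Each value above 10 is at least 11, contributing at least 11 − 5 = 6 above the floor 5.
The sum exceeds the floor total 55 by 37, so at most ⌊37/6⌋ = 6 exceed 10, and at least 5 are ≤ 10.
Exactly 5 works: 5 values at 5 and 6 at 11 total 91; raise one of the low values by 1 (still ≤ 10) to hit 92.

5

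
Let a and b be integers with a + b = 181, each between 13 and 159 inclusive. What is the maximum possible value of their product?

With a + b fixed, ab peaks when the two are closest together.
Taking a = 90 and b = 91 (both in [13, 159]) gives ab = 8190.

8190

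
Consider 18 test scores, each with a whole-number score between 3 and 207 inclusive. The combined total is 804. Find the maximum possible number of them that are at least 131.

Suppose k of them are at least 131. Those contribute at least 131 each and the other 18 − k at least 3 each.
So the total is at least 131k + 3(18 − k) = 54 + 128k. This must be ≤ 804, giving k ≤ 5.
k = 5 is achieved by 5 values at 131 and 13 at 3, total 694; add 110 to one value (staying below 131) to reach 804.

5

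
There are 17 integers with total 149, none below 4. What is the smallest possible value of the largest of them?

9

If every one of the 17 were at most 8, the total would be at most 17 × 8 = 136 < 149.
Taking 4 copies of 8 and 13 copies of 9 gives exactly 149, so 9 is attained.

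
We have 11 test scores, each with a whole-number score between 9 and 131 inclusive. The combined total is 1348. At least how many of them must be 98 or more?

Suppose at most 11 − j of them reach 98; then j values are ≤ 97 and the rest ≤ 131.
The total is then ≤ 97·j + 131·(11 − j) = 1441 − 34j. For this to be ≥ 1348 we need j ≤ 2, so at least 11 − 2 = 9 must reach 98.
Exactly 9 works: 9 values at 131 and 2 at 97 total 1373; lower one of the high values by 25 (still ≥ 98) to hit 1348.

9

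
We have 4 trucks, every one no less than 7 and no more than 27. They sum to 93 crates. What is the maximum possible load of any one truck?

To make one truck as large as possible, make the other 3 as small as possible.
The other 3 contribute at least 3 × 7 = 21, leaving at most 93 − 21 = 72.
But each truck is capped at 27, so the maximum is 27.
Achievable: one at 27 and the other 3 totalling 66, which fits since 3 × 7 ≤ 66 ≤ 3 × 27.

27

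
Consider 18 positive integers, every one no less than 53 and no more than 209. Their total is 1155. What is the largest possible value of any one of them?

209

To make one integer as large as possible, make the other 17 as small as possible.
The other 17 contribute at least 17 × 53 = 901, leaving at most 1155 − 901 = 254.
But each integer is capped at 209, so the maximum is 209.
Achievable: one at 209 and the other 17 totalling 946, which fits since 17 × 53 ≤ 946 ≤ 17 × 209.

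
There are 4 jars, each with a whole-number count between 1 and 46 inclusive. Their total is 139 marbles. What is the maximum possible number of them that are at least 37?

3

With k values at 37 or above and the rest at least 1, the sum is at least 4 + 36k.
Since the sum is 139, we need 36k ≤ 135, i.e. k ≤ 3.
k = 3 is achieved by 3 values at 37 and 1 at 1, total 112; add 27 to one value (staying below 37) to reach 139.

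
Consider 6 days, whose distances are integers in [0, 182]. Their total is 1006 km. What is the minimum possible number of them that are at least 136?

Suppose at most 6 − j of them reach 136; then j values are ≤ 135 and the rest ≤ 182.
The total is then ≤ 135·j + 182·(6 − j) = 1092 − 47j. For this to be ≥ 1006 we need j ≤ 1, so at least 6 − 1 = 5 must reach 136.
Exactly 5 works: 5 values at 182 and 1 at 135 total 1045; lower one of the high values by 39 (still ≥ 136) to hit 1006.

5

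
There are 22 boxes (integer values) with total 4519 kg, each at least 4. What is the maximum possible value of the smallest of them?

205

The 22 values sum to 4519, so their minimum is at most ⌊4519/22⌋ = 205.
Equality holds with 13 values of 205 and 9 values of 206.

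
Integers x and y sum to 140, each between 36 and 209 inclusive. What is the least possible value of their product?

xy = x(140 − x) is concave in x, so over [36, 104] it is minimized at an endpoint.
At the endpoint x = 36, y = 140 − 36 = 104, so xy = 36 × 104 = 3744.

3744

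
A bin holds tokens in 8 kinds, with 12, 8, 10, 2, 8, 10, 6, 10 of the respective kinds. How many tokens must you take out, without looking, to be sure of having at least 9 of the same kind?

57

In the worst case you take as many as possible of each kind without reaching 9: 8 + 8 + 8 + 2 + 8 + 8 + 6 + 8 = 56.
The next one must give 9 of some kind, so 56 + 1 = 57.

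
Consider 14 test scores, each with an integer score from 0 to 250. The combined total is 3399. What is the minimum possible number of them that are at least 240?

5

If only k of them are at least 240, the other 14 − k are at most 239, so the total is at most k·250 + (14 − k)·239.
This must reach 3399, so k·250 + (14 − k)·239 ≥ 3399, giving k ≥ 5.
Exactly 5 works: 5 values at 250 and 9 at 239 total 3401; lower one of the high values by 2 (still ≥ 240) to hit 3399.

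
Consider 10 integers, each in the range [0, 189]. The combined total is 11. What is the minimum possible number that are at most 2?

Let j be the number exceeding 2. Then the total is ≥ 3·j + 0·(10 − j) = 0 + 3j.
So 3j ≤ 11 and j ≤ 3; hence at least 10 − 3 = 7 are ≤ 2.
Exactly 7 works: 7 values at 0 and 3 at 3 total 9; raise one of the low values by 2 (still ≤ 2) to hit 11.

7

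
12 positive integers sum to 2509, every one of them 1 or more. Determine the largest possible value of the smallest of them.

209

The average is 2509/12 < 210, so some value is ≤ 209.
Taking 11 copies of 209 and 1 copy of 210 gives exactly 2509, so 209 is attained.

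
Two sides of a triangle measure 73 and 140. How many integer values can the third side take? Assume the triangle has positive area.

145

The triangle inequality gives |73 − 140| < c < 73 + 140, i.e. 67 < c < 213.
So c can be any integer from 68 to 212: 145 values.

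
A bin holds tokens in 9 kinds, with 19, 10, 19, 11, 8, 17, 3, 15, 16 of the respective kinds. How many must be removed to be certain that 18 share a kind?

115

In the worst case you take as many as possible of each kind without reaching 18: 17 + 10 + 17 + 11 + 8 + 17 + 3 + 15 + 16 = 114.
The next one must give 18 of some kind, so 114 + 1 = 115.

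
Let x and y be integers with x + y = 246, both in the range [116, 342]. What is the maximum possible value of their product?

15129

For a fixed sum, the product xy is largest when x and y are as close as possible.
Taking x = 123 and y = 123 (both in [116, 342]) gives xy = 15129.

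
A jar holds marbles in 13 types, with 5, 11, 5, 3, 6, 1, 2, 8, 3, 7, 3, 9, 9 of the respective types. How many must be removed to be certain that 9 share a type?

In the worst case you take as many as possible of each type without reaching 9: 5 + 8 + 5 + 3 + 6 + 1 + 2 + 8 + 3 + 7 + 3 + 8 + 8 = 67.
The next one must give 9 of some type, so 67 + 1 = 68.

68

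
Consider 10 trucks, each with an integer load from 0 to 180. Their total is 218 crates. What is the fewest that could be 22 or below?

1

If only k of them are at most 22, the other 10 − k are at least 23, so the total is at least (10 − k)·23 + k·0.
This is ≤ 218, so (10 − k)·23 + 0k ≤ 218, which gives k ≥ 1.
Exactly 1 works: 1 value at 0 and 9 at 23 total 207; raise one of the low values by 11 (still ≤ 22) to hit 218.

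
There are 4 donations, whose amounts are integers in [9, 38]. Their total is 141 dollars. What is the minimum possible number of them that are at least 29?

3

If only k of them are at least 29, the other 4 − k are at most 28, so the total is at most k·38 + (4 − k)·28.
This must reach 141, so k·38 + (4 − k)·28 ≥ 141, giving k ≥ 3.
Exactly 3 works: 3 values at 38 and 1 at 28 total 142; lower one of the high values by 1 (still ≥ 29) to hit 141.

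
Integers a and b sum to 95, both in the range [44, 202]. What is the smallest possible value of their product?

For a fixed sum, ab is smallest when a and b are as far apart as possible.
At the endpoint a = 44, b = 95 − 44 = 51, so ab = 44 × 51 = 2244.

2244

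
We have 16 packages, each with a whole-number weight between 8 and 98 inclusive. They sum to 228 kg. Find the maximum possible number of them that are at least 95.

1

Suppose k of them are at least 95. Those contribute at least 95 each and the other 16 − k at least 8 each.
So the total is at least 95k + 8(16 − k) = 128 + 87k. This must be ≤ 228, giving k ≤ 1.
k = 1 is achieved by 1 value at 95 and 15 at 8, total 215; add 13 to one value (staying below 95) to reach 228.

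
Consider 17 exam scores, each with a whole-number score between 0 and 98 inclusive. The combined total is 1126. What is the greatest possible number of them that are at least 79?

Suppose k of them are at least 79. Those contribute at least 79 each and the other 17 − k at least 0 each.
So the total is at least 79k + 0(17 − k) = 0 + 79k. This must be ≤ 1126, giving k ≤ 14.
k = 14 is achieved by 14 values at 79 and 3 at 0, total 1106; add 20 to one value (staying below 79) to reach 1126.

14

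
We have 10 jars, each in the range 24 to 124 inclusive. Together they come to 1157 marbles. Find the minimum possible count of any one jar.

To make one jar as small as possible, make the other 9 as large as possible.
The other 9 contribute at most 9 × 124 = 1116, leaving at least 1157 − 1116 = 41.
Since 41 ≥ 24, this is achievable: one at 41 and 9 at 124.

41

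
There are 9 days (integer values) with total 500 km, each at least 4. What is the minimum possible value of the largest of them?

If every one of the 9 were at most 55, the total would be at most 9 × 55 = 495 < 500.
Equality holds with 5 values of 56 and 4 values of 55.

56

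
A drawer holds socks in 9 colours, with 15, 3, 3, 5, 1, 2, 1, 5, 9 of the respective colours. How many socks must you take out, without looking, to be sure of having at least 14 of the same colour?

43

In the worst case you take as many as possible of each colour without reaching 14: 13 + 3 + 3 + 5 + 1 + 2 + 1 + 5 + 9 = 42.
The next one must give 14 of some colour, so 42 + 1 = 43.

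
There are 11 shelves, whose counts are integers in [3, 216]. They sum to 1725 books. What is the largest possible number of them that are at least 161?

Suppose k of them are at least 161. Those contribute at least 161 each and the other 11 − k at least 3 each.
So the total is at least 161k + 3(11 − k) = 33 + 158k. This must be ≤ 1725, giving k ≤ 10.
k = 10 is achieved by 10 values at 161 and 1 at 3, total 1613; add 112 to one value (staying below 161) to reach 1725.

10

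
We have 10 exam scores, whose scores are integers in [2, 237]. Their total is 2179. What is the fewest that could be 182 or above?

7

If only k of them are at least 182, the other 10 − k are at most 181, so the total is at most k·237 + (10 − k)·181.
This must reach 2179, so k·237 + (10 − k)·181 ≥ 2179, giving k ≥ 7.
Exactly 7 works: 7 values at 237 and 3 at 181 total 2202; lower one of the high values by 23 (still ≥ 182) to hit 2179.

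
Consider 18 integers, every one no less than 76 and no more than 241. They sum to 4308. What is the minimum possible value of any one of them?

211

To make one integer as small as possible, make the other 17 as large as possible.
The other 17 contribute at most 17 × 241 = 4097, leaving at least 4308 − 4097 = 211.
Since 211 ≥ 76, this is achievable: one at 211 and 17 at 241.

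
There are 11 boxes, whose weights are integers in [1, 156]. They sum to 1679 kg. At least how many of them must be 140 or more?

9

Each value short of 140 is at most 139, costing at least 156 − 139 = 17 against the maximum total of 1716.
We can afford to lose at most 1716 − 1679 = 37, so at most ⌊37/17⌋ = 2 fall short, and at least 9 are ≥ 140.
Exactly 9 works: 9 values at 156 and 2 at 139 total 1682; lower one of the high values by 3 (still ≥ 140) to hit 1679.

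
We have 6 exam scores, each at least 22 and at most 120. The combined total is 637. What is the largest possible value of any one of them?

120

Maximizing one value means minimizing the remaining 5.
The other 5 contribute at least 5 × 22 = 110, leaving at most 637 − 110 = 527.
But each score is capped at 120, so the maximum is 120.
Achievable: one at 120 and the other 5 totalling 517, which fits since 5 × 22 ≤ 517 ≤ 5 × 120.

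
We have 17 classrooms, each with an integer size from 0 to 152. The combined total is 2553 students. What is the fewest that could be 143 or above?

Each value short of 143 is at most 142, costing at least 152 − 142 = 10 against the maximum total of 2584.
We can afford to lose at most 2584 − 2553 = 31, so at most ⌊31/10⌋ = 3 fall short, and at least 14 are ≥ 143.
Exactly 14 works: 14 values at 152 and 3 at 142 total 2554; lower one of the high values by 1 (still ≥ 143) to hit 2553.

14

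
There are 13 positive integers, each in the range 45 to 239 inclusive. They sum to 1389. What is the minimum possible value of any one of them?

45

To make one integer as small as possible, make the other 12 as large as possible.
The other 12 can take up 12 × 239 = 2868 ≥ 1389 − 45, so one integer can sit at its floor of 45.
Achievable: one at 45 and the other 12 totalling 1344, which fits since 12 × 45 ≤ 1344 ≤ 12 × 239.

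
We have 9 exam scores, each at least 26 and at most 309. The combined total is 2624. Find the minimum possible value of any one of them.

Minimizing one value means maximizing the remaining 8.
The other 8 contribute at most 8 × 309 = 2472, leaving at least 2624 − 2472 = 152.
Since 152 ≥ 26, this is achievable: one at 152 and 8 at 309.

152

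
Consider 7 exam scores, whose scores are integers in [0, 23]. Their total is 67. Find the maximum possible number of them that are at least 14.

Suppose k of them are at least 14. Those contribute at least 14 each and the other 7 − k at least 0 each.
So the total is at least 14k + 0(7 − k) = 0 + 14k. This must be ≤ 67, giving k ≤ 4.
k = 4 is achieved by 4 values at 14 and 3 at 0, total 56; add 11 to one value (staying below 14) to reach 67.

4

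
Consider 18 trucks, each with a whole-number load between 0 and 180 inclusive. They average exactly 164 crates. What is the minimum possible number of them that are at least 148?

10

The total is 18 × 164 = 2952.
Suppose at most 18 − j of them reach 148; then j values are ≤ 147 and the rest ≤ 180.
The total is then ≤ 147·j + 180·(18 − j) = 3240 − 33j. For this to be ≥ 2952 we need j ≤ 8, so at least 18 − 8 = 10 must reach 148.
Exactly 10 works: 10 values at 180 and 8 at 147 total 2976; lower one of the high values by 24 (still ≥ 148) to hit 2952.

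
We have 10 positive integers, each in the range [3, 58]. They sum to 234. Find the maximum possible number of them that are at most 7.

6

Each value at 7 or below falls at least 58 − 7 = 51 short of the ceiling 58.
The ceiling total is 10 × 58 = 580, and we need 234, so at most ⌊(580 − 234)/51⌋ = 6 can be that low.
k = 6 is achieved by 6 values at 7 and 4 at 58, total 274; lower one of the 58's by 40 (still > 7) to reach 234.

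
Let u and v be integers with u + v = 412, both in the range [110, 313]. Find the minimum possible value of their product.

33220

Since u + v is fixed, pushing one of them to its bound minimizes the product.
At the endpoint u = 110, v = 412 − 110 = 302, so uv = 110 × 302 = 33220.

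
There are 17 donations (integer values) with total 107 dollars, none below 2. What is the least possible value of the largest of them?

7

The 17 values sum to 107, so their maximum is at least ⌈107/17⌉ = 7.
Achievable: 5 of them at 7 and 12 at 6 total 107.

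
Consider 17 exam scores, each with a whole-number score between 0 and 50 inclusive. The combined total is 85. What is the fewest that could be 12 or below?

If only k of them are at most 12, the other 17 − k are at least 13, so the total is at least (17 − k)·13 + k·0.
This is ≤ 85, so (17 − k)·13 + 0k ≤ 85, which gives k ≥ 11.
Exactly 11 works: 11 values at 0 and 6 at 13 total 78; raise one of the low values by 7 (still ≤ 12) to hit 85.

11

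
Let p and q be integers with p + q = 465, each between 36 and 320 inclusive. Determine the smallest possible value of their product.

Since p + q is fixed, pushing one of them to its bound minimizes the product.
At the endpoint p = 145, q = 465 − 145 = 320, so pq = 145 × 320 = 46400.

46400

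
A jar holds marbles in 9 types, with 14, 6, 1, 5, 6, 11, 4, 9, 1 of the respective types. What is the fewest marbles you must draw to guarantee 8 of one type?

In the worst case you take as many as possible of each type without reaching 8: 7 + 6 + 1 + 5 + 6 + 7 + 4 + 7 + 1 = 44.
The next one must give 8 of some type, so 44 + 1 = 45.

45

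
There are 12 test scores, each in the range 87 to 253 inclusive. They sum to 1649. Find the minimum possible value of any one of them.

87

Minimizing one value means maximizing the remaining 11.
The other 11 can take up 11 × 253 = 2783 ≥ 1649 − 87, so one score can sit at its floor of 87.
Achievable: one at 87 and the other 11 totalling 1562, which fits since 11 × 87 ≤ 1562 ≤ 11 × 253.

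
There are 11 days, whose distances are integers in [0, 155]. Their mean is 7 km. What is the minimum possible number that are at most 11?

5

The total is 11 × 7 = 77.
If only k of them are at most 11, the other 11 − k are at least 12, so the total is at least (11 − k)·12 + k·0.
This is ≤ 77, so (11 − k)·12 + 0k ≤ 77, which gives k ≥ 5.
Exactly 5 works: 5 values at 0 and 6 at 12 total 72; raise one of the low values by 5 (still ≤ 11) to hit 77.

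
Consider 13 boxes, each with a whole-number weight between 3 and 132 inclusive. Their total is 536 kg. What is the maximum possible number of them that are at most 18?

Each value at 18 or below falls at least 132 − 18 = 114 short of the ceiling 132.
The ceiling total is 13 × 132 = 1716, and we need 536, so at most ⌊(1716 − 536)/114⌋ = 10 can be that low.
k = 10 is achieved by 10 values at 18 and 3 at 132, total 576; lower one of the 132's by 40 (still > 18) to reach 536.

10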